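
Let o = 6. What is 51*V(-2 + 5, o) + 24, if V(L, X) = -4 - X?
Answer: -486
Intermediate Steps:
51*V(-2 + 5, o) + 24 = 51*(-4 - 1*6) + 24 = 51*(-4 - 6) + 24 = 51*(-10) + 24 = -510 + 24 = -486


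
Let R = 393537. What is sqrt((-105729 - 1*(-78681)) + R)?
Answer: 3*sqrt(40721) ≈ 605.38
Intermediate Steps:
sqrt((-105729 - 1*(-78681)) + R) = sqrt((-105729 - 1*(-78681)) + 393537) = sqrt((-105729 + 78681) + 393537) = sqrt(-27048 + 393537) = sqrt(366489) = 3*sqrt(40721)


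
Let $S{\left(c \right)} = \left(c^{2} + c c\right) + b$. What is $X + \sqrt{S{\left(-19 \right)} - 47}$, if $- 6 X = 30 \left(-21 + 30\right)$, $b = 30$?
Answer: $-45 + \sqrt{705} \approx -18.448$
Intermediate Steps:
$S{\left(c \right)} = 30 + 2 c^{2}$ ($S{\left(c \right)} = \left(c^{2} + c c\right) + 30 = \left(c^{2} + c^{2}\right) + 30 = 2 c^{2} + 30 = 30 + 2 c^{2}$)
$X = -45$ ($X = - \frac{30 \left(-21 + 30\right)}{6} = - \frac{30 \cdot 9}{6} = \left(- \frac{1}{6}\right) 270 = -45$)
$X + \sqrt{S{\left(-19 \right)} - 47} = -45 + \sqrt{\left(30 + 2 \left(-19\right)^{2}\right) - 47} = -45 + \sqrt{\left(30 + 2 \cdot 361\right) - 47} = -45 + \sqrt{\left(30 + 722\right) - 47} = -45 + \sqrt{752 - 47} = -45 + \sqrt{705}$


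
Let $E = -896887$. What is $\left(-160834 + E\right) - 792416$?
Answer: $-1850137$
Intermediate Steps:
$\left(-160834 + E\right) - 792416 = \left(-160834 - 896887\right) - 792416 = -1057721 - 792416 = -1850137$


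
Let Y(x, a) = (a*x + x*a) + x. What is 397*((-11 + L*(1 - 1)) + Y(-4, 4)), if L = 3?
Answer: -18659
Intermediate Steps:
Y(x, a) = x + 2*a*x (Y(x, a) = (a*x + a*x) + x = 2*a*x + x = x + 2*a*x)
397*((-11 + L*(1 - 1)) + Y(-4, 4)) = 397*((-11 + 3*(1 - 1)) - 4*(1 + 2*4)) = 397*((-11 + 3*0) - 4*(1 + 8)) = 397*((-11 + 0) - 4*9) = 397*(-11 - 36) = 397*(-47) = -18659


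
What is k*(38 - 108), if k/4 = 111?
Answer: -31080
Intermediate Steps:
k = 444 (k = 4*111 = 444)
k*(38 - 108) = 444*(38 - 108) = 444*(-70) = -31080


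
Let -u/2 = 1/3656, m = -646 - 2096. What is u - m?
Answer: 5012375/1828 ≈ 2742.0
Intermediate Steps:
m = -2742
u = -1/1828 (u = -2/3656 = -2*1/3656 = -1/1828 ≈ -0.00054705)
u - m = -1/1828 - 1*(-2742) = -1/1828 + 2742 = 5012375/1828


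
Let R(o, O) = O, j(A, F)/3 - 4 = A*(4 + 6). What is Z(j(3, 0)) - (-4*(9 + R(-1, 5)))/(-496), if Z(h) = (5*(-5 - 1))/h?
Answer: -429/1054 ≈ -0.40702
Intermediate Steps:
j(A, F) = 12 + 30*A (j(A, F) = 12 + 3*(A*(4 + 6)) = 12 + 3*(A*10) = 12 + 3*(10*A) = 12 + 30*A)
Z(h) = -30/h (Z(h) = (5*(-6))/h = -30/h)
Z(j(3, 0)) - (-4*(9 + R(-1, 5)))/(-496) = -30/(12 + 30*3) - (-4*(9 + 5))/(-496) = -30/(12 + 90) - (-4*14)*(-1)/496 = -30/102 - (-56)*(-1)/496 = -30*1/102 - 1*7/62 = -5/17 - 7/62 = -429/1054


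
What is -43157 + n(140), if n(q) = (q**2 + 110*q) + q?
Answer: -8017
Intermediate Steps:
n(q) = q**2 + 111*q
-43157 + n(140) = -43157 + 140*(111 + 140) = -43157 + 140*251 = -43157 + 35140 = -8017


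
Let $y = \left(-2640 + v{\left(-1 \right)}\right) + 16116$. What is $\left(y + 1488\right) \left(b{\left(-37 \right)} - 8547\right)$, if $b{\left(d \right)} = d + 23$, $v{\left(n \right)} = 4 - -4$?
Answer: $-128175292$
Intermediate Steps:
$v{\left(n \right)} = 8$ ($v{\left(n \right)} = 4 + 4 = 8$)
$b{\left(d \right)} = 23 + d$
$y = 13484$ ($y = \left(-2640 + 8\right) + 16116 = -2632 + 16116 = 13484$)
$\left(y + 1488\right) \left(b{\left(-37 \right)} - 8547\right) = \left(13484 + 1488\right) \left(\left(23 - 37\right) - 8547\right) = 14972 \left(-14 + \left(-10204 + 1657\right)\right) = 14972 \left(-14 - 8547\right) = 14972 \left(-8561\right) = -128175292$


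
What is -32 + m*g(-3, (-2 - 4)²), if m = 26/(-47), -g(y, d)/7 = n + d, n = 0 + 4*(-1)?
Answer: 4320/47 ≈ 91.915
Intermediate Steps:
n = -4 (n = 0 - 4 = -4)
g(y, d) = 28 - 7*d (g(y, d) = -7*(-4 + d) = 28 - 7*d)
m = -26/47 (m = 26*(-1/47) = -26/47 ≈ -0.55319)
-32 + m*g(-3, (-2 - 4)²) = -32 - 26*(28 - 7*(-2 - 4)²)/47 = -32 - 26*(28 - 7*(-6)²)/47 = -32 - 26*(28 - 7*36)/47 = -32 - 26*(28 - 252)/47 = -32 - 26/47*(-224) = -32 + 5824/47 = 4320/47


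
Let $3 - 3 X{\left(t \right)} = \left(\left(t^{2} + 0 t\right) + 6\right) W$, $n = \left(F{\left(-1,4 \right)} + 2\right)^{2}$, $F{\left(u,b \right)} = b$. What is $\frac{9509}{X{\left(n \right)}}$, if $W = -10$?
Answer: $\frac{9509}{4341} \approx 2.1905$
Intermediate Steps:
$n = 36$ ($n = \left(4 + 2\right)^{2} = 6^{2} = 36$)
$X{\left(t \right)} = 21 + \frac{10 t^{2}}{3}$ ($X{\left(t \right)} = 1 - \frac{\left(\left(t^{2} + 0 t\right) + 6\right) \left(-10\right)}{3} = 1 - \frac{\left(\left(t^{2} + 0\right) + 6\right) \left(-10\right)}{3} = 1 - \frac{\left(t^{2} + 6\right) \left(-10\right)}{3} = 1 - \frac{\left(6 + t^{2}\right) \left(-10\right)}{3} = 1 - \frac{-60 - 10 t^{2}}{3} = 1 + \left(20 + \frac{10 t^{2}}{3}\right) = 21 + \frac{10 t^{2}}{3}$)
$\frac{9509}{X{\left(n \right)}} = \frac{9509}{21 + \frac{10 \cdot 36^{2}}{3}} = \frac{9509}{21 + \frac{10}{3} \cdot 1296} = \frac{9509}{21 + 4320} = \frac{9509}{4341}$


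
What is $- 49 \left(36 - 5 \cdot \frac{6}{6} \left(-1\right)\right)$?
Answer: $-2009$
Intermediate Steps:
$- 49 \left(36 - 5 \cdot \frac{6}{6} \left(-1\right)\right) = - 49 \left(36 - 5 \cdot 6 \cdot \frac{1}{6} \left(-1\right)\right) = - 49 \left(36 - 5 \cdot 1 \left(-1\right)\right) = - 49 \left(36 - 5 \left(-1\right)\right) = - 49 \left(36 - -5\right) = - 49 \left(36 + 5\right) = \left(-49\right) 41 = -2009$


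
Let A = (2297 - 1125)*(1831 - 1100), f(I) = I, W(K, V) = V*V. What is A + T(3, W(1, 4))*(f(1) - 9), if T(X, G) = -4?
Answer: 856764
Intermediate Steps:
W(K, V) = V**2
A = 856732 (A = 1172*731 = 856732)
A + T(3, W(1, 4))*(f(1) - 9) = 856732 - 4*(1 - 9) = 856732 - 4*(-8) = 856732 + 32 = 856764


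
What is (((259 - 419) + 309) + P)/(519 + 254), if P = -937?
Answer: -788/773 ≈ -1.0194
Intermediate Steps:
(((259 - 419) + 309) + P)/(519 + 254) = (((259 - 419) + 309) - 937)/(519 + 254) = ((-160 + 309) - 937)/773 = (149 - 937)/773 = (1/773)*(-788) = -788/773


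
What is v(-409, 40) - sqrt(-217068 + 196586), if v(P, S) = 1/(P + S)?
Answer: -1/369 - 7*I*sqrt(418) ≈ -0.00271 - 143.12*I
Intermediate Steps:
v(-409, 40) - sqrt(-217068 + 196586) = 1/(-409 + 40) - sqrt(-217068 + 196586) = 1/(-369) - sqrt(-20482) = -1/369 - 7*I*sqrt(418)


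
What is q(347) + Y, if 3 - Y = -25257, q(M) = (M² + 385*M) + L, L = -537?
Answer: 278727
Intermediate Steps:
q(M) = -537 + M² + 385*M (q(M) = (M² + 385*M) - 537 = -537 + M² + 385*M)
Y = 25260 (Y = 3 - 1*(-25257) = 3 + 25257 = 25260)
q(347) + Y = (-537 + 347² + 385*347) + 25260 = (-537 + 120409 + 133595) + 25260 = 253467 + 25260 = 278727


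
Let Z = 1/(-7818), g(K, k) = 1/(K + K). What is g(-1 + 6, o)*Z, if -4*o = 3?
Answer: -1/78180 ≈ -1.2791e-5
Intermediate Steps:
o = -¾ (o = -¼*3 = -¾ ≈ -0.75000)
g(K, k) = 1/(2*K)
Z = -1/7818 ≈ -0.00012791
g(-1 + 6, o)*Z = (1/(2*(-1 + 6)))*(-1/7818) = ((½)/5)*(-1/7818) = ((½)*(⅕))*(-1/7818) = (⅒)*(-1/7818) = -1/78180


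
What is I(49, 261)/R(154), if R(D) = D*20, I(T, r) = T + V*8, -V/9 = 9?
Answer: -599/3080 ≈ -0.19448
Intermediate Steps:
V = -81 (V = -9*9 = -81)
I(T, r) = -648 + T (I(T, r) = T - 81*8 = T - 648 = -648 + T)
R(D) = 20*D
I(49, 261)/R(154) = (-648 + 49)/((20*154)) = -599/3080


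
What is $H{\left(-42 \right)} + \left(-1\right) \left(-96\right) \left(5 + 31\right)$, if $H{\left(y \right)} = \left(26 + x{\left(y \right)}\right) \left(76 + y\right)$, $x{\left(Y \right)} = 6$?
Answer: $4544$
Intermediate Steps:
$H{\left(y \right)} = 2432 + 32 y$ ($H{\left(y \right)} = \left(26 + 6\right) \left(76 + y\right) = 32 \left(76 + y\right) = 2432 + 32 y$)
$H{\left(-42 \right)} + \left(-1\right) \left(-96\right) \left(5 + 31\right) = \left(2432 + 32 \left(-42\right)\right) + \left(-1\right) \left(-96\right) \left(5 + 31\right) = \left(2432 - 1344\right) + 96 \cdot 36 = 1088 + 3456 = 4544$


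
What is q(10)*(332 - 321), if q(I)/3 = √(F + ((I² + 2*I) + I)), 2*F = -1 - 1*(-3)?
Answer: 33*√131 ≈ 377.70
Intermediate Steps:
F = 1 (F = (-1 - 1*(-3))/2 = (-1 + 3)/2 = (½)*2 = 1)
q(I) = 3*√(1 + I² + 3*I) (q(I) = 3*√(1 + ((I² + 2*I) + I)) = 3*√(1 + (I² + 3*I)) = 3*√(1 + I² + 3*I))
q(10)*(332 - 321) = (3*√(1 + 10² + 3*10))*(332 - 321) = (3*√(1 + 100 + 30))*11 = (3*√131)*11 = 33*√131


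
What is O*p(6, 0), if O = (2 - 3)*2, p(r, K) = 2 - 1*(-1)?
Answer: -6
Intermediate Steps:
p(r, K) = 3 (p(r, K) = 2 + 1 = 3)
O = -2 (O = -1*2 = -2)
O*p(6, 0) = -2*3 = -6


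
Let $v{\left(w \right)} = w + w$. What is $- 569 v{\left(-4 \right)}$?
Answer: $4552$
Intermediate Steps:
$v{\left(w \right)} = 2 w$
$- 569 v{\left(-4 \right)} = - 569 \cdot 2 \left(-4\right) = \left(-569\right) \left(-8\right) = 4552$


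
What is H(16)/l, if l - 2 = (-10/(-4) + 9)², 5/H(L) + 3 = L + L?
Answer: 20/15573 ≈ 0.0012843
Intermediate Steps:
H(L) = 5/(-3 + 2*L) (H(L) = 5/(-3 + (L + L)) = 5/(-3 + 2*L))
l = 537/4 (l = 2 + (-10/(-4) + 9)² = 2 + (-10*(-¼) + 9)² = 2 + (5/2 + 9)² = 2 + (23/2)² = 2 + 529/4 = 537/4 ≈ 134.25)
H(16)/l = (5/(-3 + 2*16))/(537/4) = (5/(-3 + 32))*(4/537) = (5/29)*(4/537) = 20/15573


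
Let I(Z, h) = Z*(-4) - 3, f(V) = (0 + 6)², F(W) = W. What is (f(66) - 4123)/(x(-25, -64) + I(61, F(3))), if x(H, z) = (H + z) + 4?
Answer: 4087/332 ≈ 12.310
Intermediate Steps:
x(H, z) = 4 + H + z
f(V) = 36 (f(V) = 6² = 36)
I(Z, h) = -3 - 4*Z (I(Z, h) = -4*Z - 3 = -3 - 4*Z)
(f(66) - 4123)/(x(-25, -64) + I(61, F(3))) = (36 - 4123)/((4 - 25 - 64) + (-3 - 4*61)) = -4087/(-85 + (-3 - 244)) = -4087/(-85 - 247) = -4087/(-332) = -4087*(-1/332) = 4087/332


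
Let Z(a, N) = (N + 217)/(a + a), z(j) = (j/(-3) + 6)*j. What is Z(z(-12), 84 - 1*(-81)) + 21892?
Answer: 2626849/120 ≈ 21890.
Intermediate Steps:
z(j) = j*(6 - j/3) (z(j) = (j*(-1/3) + 6)*j = (-j/3 + 6)*j = (6 - j/3)*j = j*(6 - j/3))
Z(a, N) = (217 + N)/(2*a) (Z(a, N) = (217 + N)/((2*a)) = (217 + N)*(1/(2*a)) = (217 + N)/(2*a))
Z(z(-12), 84 - 1*(-81)) + 21892 = (217 + (84 - 1*(-81)))/(2*(((1/3)*(-12)*(18 - 1*(-12))))) + 21892 = (217 + (84 + 81))/(2*(((1/3)*(-12)*(18 + 12)))) + 21892 = (217 + 165)/(2*(((1/3)*(-12)*30))) + 21892 = (1/2)*382/(-120) + 21892 = (1/2)*(-1/120)*382 + 21892 = -191/120 + 21892 = 2626849/120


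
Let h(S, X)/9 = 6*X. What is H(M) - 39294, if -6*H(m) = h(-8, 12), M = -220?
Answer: -39402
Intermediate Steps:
h(S, X) = 54*X (h(S, X) = 9*(6*X) = 54*X)
H(m) = -108 (H(m) = -9*12 = -⅙*648 = -108)
H(M) - 39294 = -108 - 39294 = -39402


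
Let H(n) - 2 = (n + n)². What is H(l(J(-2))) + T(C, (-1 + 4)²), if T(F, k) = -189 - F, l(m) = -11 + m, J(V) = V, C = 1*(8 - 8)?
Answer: 489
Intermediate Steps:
C = 0 (C = 1*0 = 0)
H(n) = 2 + 4*n² (H(n) = 2 + (n + n)² = 2 + (2*n)² = 2 + 4*n²)
H(l(J(-2))) + T(C, (-1 + 4)²) = (2 + 4*(-11 - 2)²) + (-189 - 1*0) = (2 + 4*(-13)²) + (-189 + 0) = (2 + 4*169) - 189 = (2 + 676) - 189 = 678 - 189 = 489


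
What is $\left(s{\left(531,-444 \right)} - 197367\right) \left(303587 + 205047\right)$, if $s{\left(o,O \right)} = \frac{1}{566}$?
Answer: $- \frac{28409681115557}{283} \approx -1.0039 \cdot 10^{11}$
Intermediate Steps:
$s{\left(o,O \right)} = \frac{1}{566}$
$\left(s{\left(531,-444 \right)} - 197367\right) \left(303587 + 205047\right) = \left(\frac{1}{566} - 197367\right) \left(303587 + 205047\right) = \left(- \frac{111709721}{566}\right) 508634 = - \frac{28409681115557}{283}$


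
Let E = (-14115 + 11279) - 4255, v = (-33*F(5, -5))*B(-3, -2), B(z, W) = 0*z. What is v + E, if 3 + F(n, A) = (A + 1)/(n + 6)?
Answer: -7091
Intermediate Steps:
B(z, W) = 0
F(n, A) = -3 + (1 + A)/(6 + n) (F(n, A) = -3 + (A + 1)/(n + 6) = -3 + (1 + A)/(6 + n))
v = 0 (v = -33*(-17 - 5 - 3*5)/(6 + 5)*0 = -33*(-17 - 5 - 15)/11*0 = -3*(-37)*0 = -33*(-37/11)*0 = 111*0 = 0)
E = -7091 (E = -2836 - 4255 = -7091)
v + E = 0 - 7091 = -7091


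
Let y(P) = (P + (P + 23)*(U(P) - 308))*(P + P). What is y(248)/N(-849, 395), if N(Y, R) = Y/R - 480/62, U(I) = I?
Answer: 97249202240/121119 ≈ 8.0292e+5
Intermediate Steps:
N(Y, R) = -240/31 + Y/R (N(Y, R) = Y/R - 480*1/62 = Y/R - 240/31 = -240/31 + Y/R)
y(P) = 2*P*(P + (-308 + P)*(23 + P)) (y(P) = (P + (P + 23)*(P - 308))*(P + P) = (P + (23 + P)*(-308 + P))*(2*P) = (P + (-308 + P)*(23 + P))*(2*P) = 2*P*(P + (-308 + P)*(23 + P)))
y(248)/N(-849, 395) = (2*248*(-7084 + 248**2 - 284*248))/(-240/31 - 849/395) = (2*248*(-7084 + 61504 - 70432))/(-240/31 - 849*1/395) = (2*248*(-16012))/(-240/31 - 849/395) = -7941952/(-121119/12245) = -7941952*(-12245/121119) = 97249202240/121119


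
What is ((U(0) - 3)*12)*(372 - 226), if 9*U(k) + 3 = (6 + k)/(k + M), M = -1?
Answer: -7008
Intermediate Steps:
U(k) = -1/3 + (6 + k)/(9*(-1 + k)) (U(k) = -1/3 + ((6 + k)/(k - 1))/9 = -1/3 + ((6 + k)/(-1 + k))/9 = -1/3 + (6 + k)/(9*(-1 + k)))
((U(0) - 3)*12)*(372 - 226) = (((9 - 2*0)/(9*(-1 + 0)) - 3)*12)*(372 - 226) = (((1/9)*(9 + 0)/(-1) - 3)*12)*146 = (((1/9)*(-1)*9 - 3)*12)*146 = ((-1 - 3)*12)*146 = -4*12*146 = -48*146 = -7008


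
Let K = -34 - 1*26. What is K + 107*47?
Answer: 4969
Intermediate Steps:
K = -60 (K = -34 - 26 = -60)
K + 107*47 = -60 + 107*47 = -60 + 5029 = 4969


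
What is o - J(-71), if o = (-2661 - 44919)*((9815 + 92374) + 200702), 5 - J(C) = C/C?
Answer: -14411553784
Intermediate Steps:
J(C) = 4 (J(C) = 5 - C/C = 5 - 1*1 = 5 - 1 = 4)
o = -14411553780 (o = -47580*(102189 + 200702) = -47580*302891 = -14411553780)
o - J(-71) = -14411553780 - 1*4 = -14411553780 - 4 = -14411553784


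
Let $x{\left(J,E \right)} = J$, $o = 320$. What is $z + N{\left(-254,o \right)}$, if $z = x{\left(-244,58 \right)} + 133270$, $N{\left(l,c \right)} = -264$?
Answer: $132762$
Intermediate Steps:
$z = 133026$ ($z = -244 + 133270 = 133026$)
$z + N{\left(-254,o \right)} = 133026 - 264 = 132762$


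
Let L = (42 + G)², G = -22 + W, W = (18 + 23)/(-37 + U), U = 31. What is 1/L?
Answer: 36/6241 ≈ 0.0057683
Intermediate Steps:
W = -41/6 (W = (18 + 23)/(-37 + 31) = 41/(-6) = 41*(-⅙) = -41/6 ≈ -6.8333)
G = -173/6 (G = -22 - 41/6 = -173/6 ≈ -28.833)
L = 6241/36 (L = (42 - 173/6)² = (79/6)² = 6241/36 ≈ 173.36)
1/L = 1/(6241/36) = 36/6241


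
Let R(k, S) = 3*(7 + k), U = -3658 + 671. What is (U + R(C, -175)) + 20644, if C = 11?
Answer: 17711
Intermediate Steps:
U = -2987
R(k, S) = 21 + 3*k
(U + R(C, -175)) + 20644 = (-2987 + (21 + 3*11)) + 20644 = (-2987 + (21 + 33)) + 20644 = (-2987 + 54) + 20644 = -2933 + 20644 = 17711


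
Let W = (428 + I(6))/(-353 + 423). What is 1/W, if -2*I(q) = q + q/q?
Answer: 140/849 ≈ 0.16490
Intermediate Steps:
I(q) = -½ - q/2 (I(q) = -(q + q/q)/2 = -(q + 1)/2 = -(1 + q)/2 = -½ - q/2)
W = 849/140 (W = (428 + (-½ - ½*6))/(-353 + 423) = (428 + (-½ - 3))/70 = (428 - 7/2)*(1/70) = (849/2)*(1/70) = 849/140 ≈ 6.0643)
1/W = 1/(849/140) = 140/849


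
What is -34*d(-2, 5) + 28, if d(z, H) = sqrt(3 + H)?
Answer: 28 - 68*sqrt(2) ≈ -68.167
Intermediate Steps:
-34*d(-2, 5) + 28 = -34*sqrt(3 + 5) + 28 = -68*sqrt(2) + 28 = 28 - 68*sqrt(2)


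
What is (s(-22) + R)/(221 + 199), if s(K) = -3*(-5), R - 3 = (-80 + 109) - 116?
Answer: -23/140 ≈ -0.16429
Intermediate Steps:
R = -84 (R = 3 + ((-80 + 109) - 116) = 3 + (29 - 116) = 3 - 87 = -84)
s(K) = 15
(s(-22) + R)/(221 + 199) = (15 - 84)/(221 + 199) = -69/420 = -69*1/420 = -23/140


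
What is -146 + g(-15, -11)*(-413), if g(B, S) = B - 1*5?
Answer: 8114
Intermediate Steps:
g(B, S) = -5 + B (g(B, S) = B - 5 = -5 + B)
-146 + g(-15, -11)*(-413) = -146 + (-5 - 15)*(-413) = -146 - 20*(-413) = -146 + 8260 = 8114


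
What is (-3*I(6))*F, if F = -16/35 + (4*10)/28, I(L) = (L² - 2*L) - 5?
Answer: -1938/35 ≈ -55.371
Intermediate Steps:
I(L) = -5 + L² - 2*L
F = 34/35 (F = -16*1/35 + 40*(1/28) = -16/35 + 10/7 = 34/35 ≈ 0.97143)
(-3*I(6))*F = -3*(-5 + 6² - 2*6)*(34/35) = -3*(-5 + 36 - 12)*(34/35) = -3*19*(34/35) = -57*34/35 = -1938/35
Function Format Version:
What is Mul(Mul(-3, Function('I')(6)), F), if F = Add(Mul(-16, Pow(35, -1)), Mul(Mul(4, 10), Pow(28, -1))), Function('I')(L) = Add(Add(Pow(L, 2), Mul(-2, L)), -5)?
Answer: Rational(-1938, 35) ≈ -55.371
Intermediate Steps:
Function('I')(L) = Add(-5, Pow(L, 2), Mul(-2, L))
F = Rational(34, 35) (F = Add(Mul(-16, Rational(1, 35)), Mul(40, Rational(1, 28))) = Add(Rational(-16, 35), Rational(10, 7)) = Rational(34, 35) ≈ 0.97143)
Mul(Mul(-3, Function('I')(6)), F) = Mul(Mul(-3, Add(-5, Pow(6, 2), Mul(-2, 6))), Rational(34, 35)) = Mul(Mul(-3, Add(-5, 36, -12)), Rational(34, 35)) = Mul(Mul(-3, 19), Rational(34, 35)) = Mul(-57, Rational(34, 35)) = Rational(-1938, 35)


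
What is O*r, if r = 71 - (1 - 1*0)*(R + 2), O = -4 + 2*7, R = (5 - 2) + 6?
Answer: 600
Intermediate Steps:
R = 9 (R = 3 + 6 = 9)
O = 10 (O = -4 + 14 = 10)
r = 60 (r = 71 - (1 - 1*0)*(9 + 2) = 71 - (1 + 0)*11 = 71 - 11 = 60)
O*r = 10*60 = 600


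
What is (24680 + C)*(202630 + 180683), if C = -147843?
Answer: -47209979019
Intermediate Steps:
(24680 + C)*(202630 + 180683) = (24680 - 147843)*(202630 + 180683) = -123163*383313 = -47209979019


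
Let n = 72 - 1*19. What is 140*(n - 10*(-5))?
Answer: 14420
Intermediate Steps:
n = 53 (n = 72 - 19 = 53)
140*(n - 10*(-5)) = 140*(53 - 10*(-5)) = 140*(53 + 50) = 140*103 = 14420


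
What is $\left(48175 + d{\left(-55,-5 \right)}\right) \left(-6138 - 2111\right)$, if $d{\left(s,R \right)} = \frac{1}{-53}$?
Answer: $- \frac{21061957226}{53} \approx -3.974 \cdot 10^{8}$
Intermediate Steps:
$d{\left(s,R \right)} = - \frac{1}{53}$
$\left(48175 + d{\left(-55,-5 \right)}\right) \left(-6138 - 2111\right) = \left(48175 - \frac{1}{53}\right) \left(-6138 - 2111\right) = \frac{2553274}{53} \left(-8249\right) = - \frac{21061957226}{53}$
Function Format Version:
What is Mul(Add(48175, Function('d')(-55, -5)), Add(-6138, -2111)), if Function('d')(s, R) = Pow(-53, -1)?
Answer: Rational(-21061957226, 53) ≈ -3.9740e+8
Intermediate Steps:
Function('d')(s, R) = Rational(-1, 53)
Mul(Add(48175, Function('d')(-55, -5)), Add(-6138, -2111)) = Mul(Add(48175, Rational(-1, 53)), Add(-6138, -2111)) = Mul(Rational(2553274, 53), -8249) = Rational(-21061957226, 53)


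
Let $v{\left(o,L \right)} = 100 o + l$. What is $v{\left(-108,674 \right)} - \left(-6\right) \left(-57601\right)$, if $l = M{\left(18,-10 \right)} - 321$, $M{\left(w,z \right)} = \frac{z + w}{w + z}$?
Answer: $-356726$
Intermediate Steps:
$M{\left(w,z \right)} = 1$ ($M{\left(w,z \right)} = \frac{w + z}{w + z} = 1$)
$l = -320$ ($l = 1 - 321 = -320$)
$v{\left(o,L \right)} = -320 + 100 o$ ($v{\left(o,L \right)} = 100 o - 320 = -320 + 100 o$)
$v{\left(-108,674 \right)} - \left(-6\right) \left(-57601\right) = \left(-320 + 100 \left(-108\right)\right) - \left(-6\right) \left(-57601\right) = \left(-320 - 10800\right) - 345606 = -11120 - 345606 = -356726$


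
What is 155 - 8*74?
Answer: -437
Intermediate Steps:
155 - 8*74 = 155 - 592 = -437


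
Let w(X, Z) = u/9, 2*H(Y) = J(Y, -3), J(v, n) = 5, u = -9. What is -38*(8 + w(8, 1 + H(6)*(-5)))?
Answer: -266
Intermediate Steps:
H(Y) = 5/2 (H(Y) = (½)*5 = 5/2)
w(X, Z) = -1 (w(X, Z) = -9/9 = -9*⅑ = -1)
-38*(8 + w(8, 1 + H(6)*(-5))) = -38*(8 - 1) = -38*7 = -266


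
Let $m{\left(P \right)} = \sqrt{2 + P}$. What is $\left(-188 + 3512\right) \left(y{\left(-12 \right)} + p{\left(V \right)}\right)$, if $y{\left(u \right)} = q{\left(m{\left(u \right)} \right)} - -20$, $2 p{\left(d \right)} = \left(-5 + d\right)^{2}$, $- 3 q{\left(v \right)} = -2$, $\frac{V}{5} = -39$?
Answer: $66548696$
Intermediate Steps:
$V = -195$ ($V = 5 \left(-39\right) = -195$)
$q{\left(v \right)} = \frac{2}{3}$ ($q{\left(v \right)} = \left(- \frac{1}{3}\right) \left(-2\right) = \frac{2}{3}$)
$p{\left(d \right)} = \frac{\left(-5 + d\right)^{2}}{2}$
$y{\left(u \right)} = \frac{62}{3}$ ($y{\left(u \right)} = \frac{2}{3} - -20 = \frac{2}{3} + 20 = \frac{62}{3}$)
$\left(-188 + 3512\right) \left(y{\left(-12 \right)} + p{\left(V \right)}\right) = \left(-188 + 3512\right) \left(\frac{62}{3} + \frac{\left(-5 - 195\right)^{2}}{2}\right) = 3324 \left(\frac{62}{3} + \frac{\left(-200\right)^{2}}{2}\right) = 3324 \left(\frac{62}{3} + \frac{1}{2} \cdot 40000\right) = 3324 \left(\frac{62}{3} + 20000\right) = 3324 \cdot \frac{60062}{3} = 66548696$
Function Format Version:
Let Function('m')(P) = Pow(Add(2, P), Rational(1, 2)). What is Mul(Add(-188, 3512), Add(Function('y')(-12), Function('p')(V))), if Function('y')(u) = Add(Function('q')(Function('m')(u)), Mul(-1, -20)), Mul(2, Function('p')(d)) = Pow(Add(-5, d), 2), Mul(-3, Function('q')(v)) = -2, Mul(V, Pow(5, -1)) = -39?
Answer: 66548696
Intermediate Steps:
V = -195 (V = Mul(5, -39) = -195)
Function('q')(v) = Rational(2, 3) (Function('q')(v) = Mul(Rational(-1, 3), -2) = Rational(2, 3))
Function('p')(d) = Mul(Rational(1, 2), Pow(Add(-5, d), 2))
Function('y')(u) = Rational(62, 3) (Function('y')(u) = Add(Rational(2, 3), Mul(-1, -20)) = Add(Rational(2, 3), 20) = Rational(62, 3))
Mul(Add(-188, 3512), Add(Function('y')(-12), Function('p')(V))) = Mul(Add(-188, 3512), Add(Rational(62, 3), Mul(Rational(1, 2), Pow(Add(-5, -195), 2)))) = Mul(3324, Add(Rational(62, 3), Mul(Rational(1, 2), Pow(-200, 2)))) = Mul(3324, Add(Rational(62, 3), Mul(Rational(1, 2), 40000))) = Mul(3324, Add(Rational(62, 3), 20000)) = Mul(3324, Rational(60062, 3)) = 66548696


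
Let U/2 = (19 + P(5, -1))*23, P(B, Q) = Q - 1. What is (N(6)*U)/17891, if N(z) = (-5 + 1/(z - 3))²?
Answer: 153272/161019 ≈ 0.95189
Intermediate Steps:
P(B, Q) = -1 + Q
U = 782 (U = 2*((19 + (-1 - 1))*23) = 2*((19 - 2)*23) = 2*(17*23) = 2*391 = 782)
N(z) = (-5 + 1/(-3 + z))²
(N(6)*U)/17891 = (((-16 + 5*6)²/(-3 + 6)²)*782)/17891 = (((-16 + 30)²/3²)*782)*(1/17891) = ((14²*(⅑))*782)*(1/17891) = ((196*(⅑))*782)*(1/17891) = ((196/9)*782)*(1/17891) = (153272/9)*(1/17891) = 153272/161019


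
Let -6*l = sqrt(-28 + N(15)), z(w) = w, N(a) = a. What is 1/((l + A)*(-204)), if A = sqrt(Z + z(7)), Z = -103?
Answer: -I/(-816*sqrt(6) + 34*sqrt(13)) ≈ 0.00053299*I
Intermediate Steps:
l = -I*sqrt(13)/6 (l = -sqrt(-28 + 15)/6 = -I*sqrt(13)/6 ≈ -0.60093*I)
A = 4*I*sqrt(6) (A = sqrt(-103 + 7) = sqrt(-96) = 4*I*sqrt(6) ≈ 9.798*I)
1/((l + A)*(-204)) = 1/((-I*sqrt(13)/6 + 4*I*sqrt(6))*(-204)) = 1/((4*I*sqrt(6) - I*sqrt(13)/6)*(-204)) = 1/(-816*I*sqrt(6) + 34*I*sqrt(13))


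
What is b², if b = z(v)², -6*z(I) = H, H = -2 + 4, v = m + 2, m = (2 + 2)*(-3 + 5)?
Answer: 1/81 ≈ 0.012346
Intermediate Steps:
m = 8 (m = 4*2 = 8)
v = 10 (v = 8 + 2 = 10)
H = 2
z(I) = -⅓ (z(I) = -⅙*2 = -⅓)
b = ⅑ (b = (-⅓)² = ⅑ ≈ 0.11111)
b² = (⅑)² = 1/81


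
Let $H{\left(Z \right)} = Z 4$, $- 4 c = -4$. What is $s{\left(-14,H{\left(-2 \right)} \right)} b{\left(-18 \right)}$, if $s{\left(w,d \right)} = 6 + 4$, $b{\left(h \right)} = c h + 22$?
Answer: $40$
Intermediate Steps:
$c = 1$ ($c = \left(- \frac{1}{4}\right) \left(-4\right) = 1$)
$b{\left(h \right)} = 22 + h$ ($b{\left(h \right)} = 1 h + 22 = h + 22 = 22 + h$)
$H{\left(Z \right)} = 4 Z$
$s{\left(w,d \right)} = 10$
$s{\left(-14,H{\left(-2 \right)} \right)} b{\left(-18 \right)} = 10 \left(22 - 18\right) = 10 \cdot 4 = 40$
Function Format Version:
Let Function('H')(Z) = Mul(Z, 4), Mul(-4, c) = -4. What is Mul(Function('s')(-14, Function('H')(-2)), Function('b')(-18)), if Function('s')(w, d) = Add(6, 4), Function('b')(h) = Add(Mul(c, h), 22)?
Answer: 40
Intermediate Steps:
c = 1 (c = Mul(Rational(-1, 4), -4) = 1)
Function('b')(h) = Add(22, h) (Function('b')(h) = Add(Mul(1, h), 22) = Add(h, 22) = Add(22, h))
Function('H')(Z) = Mul(4, Z)
Function('s')(w, d) = 10
Mul(Function('s')(-14, Function('H')(-2)), Function('b')(-18)) = Mul(10, Add(22, -18)) = Mul(10, 4) = 40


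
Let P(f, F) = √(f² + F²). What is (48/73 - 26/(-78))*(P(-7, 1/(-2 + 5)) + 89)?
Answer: 19313/219 + 217*√442/657 ≈ 95.131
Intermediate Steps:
P(f, F) = √(F² + f²)
(48/73 - 26/(-78))*(P(-7, 1/(-2 + 5)) + 89) = (48/73 - 26/(-78))*(√((1/(-2 + 5))² + (-7)²) + 89) = (48*(1/73) - 26*(-1/78))*(√((1/3)² + 49) + 89) = (48/73 + ⅓)*(√((⅓)² + 49) + 89) = 217*(√(⅑ + 49) + 89)/219 = 217*(√(442/9) + 89)/219 = 217*(√442/3 + 89)/219 = 217*(89 + √442/3)/219 = 19313/219 + 217*√442/657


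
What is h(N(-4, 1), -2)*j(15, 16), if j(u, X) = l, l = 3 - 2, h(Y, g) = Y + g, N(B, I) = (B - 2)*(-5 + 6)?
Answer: -8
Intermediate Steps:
N(B, I) = -2 + B (N(B, I) = (-2 + B)*1 = -2 + B)
l = 1
j(u, X) = 1
h(N(-4, 1), -2)*j(15, 16) = ((-2 - 4) - 2)*1 = (-6 - 2)*1 = -8*1 = -8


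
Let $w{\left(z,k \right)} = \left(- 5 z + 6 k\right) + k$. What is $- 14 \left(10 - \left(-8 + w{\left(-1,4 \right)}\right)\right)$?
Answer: $210$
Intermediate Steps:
$w{\left(z,k \right)} = - 5 z + 7 k$
$- 14 \left(10 - \left(-8 + w{\left(-1,4 \right)}\right)\right) = - 14 \left(10 - \left(-8 + 5 + 28\right)\right) = - 14 \left(10 + \left(8 \cdot 1 - \left(5 + 28\right)\right)\right) = - 14 \left(10 + \left(8 - 33\right)\right) = - 14 \left(10 - 25\right) = \left(-14\right) \left(-15\right) = 210$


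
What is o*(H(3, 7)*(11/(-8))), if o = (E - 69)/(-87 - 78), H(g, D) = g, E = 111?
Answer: 21/20 ≈ 1.0500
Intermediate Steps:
o = -14/55 (o = (111 - 69)/(-87 - 78) = 42/(-165) = 42*(-1/165) = -14/55 ≈ -0.25455)
o*(H(3, 7)*(11/(-8))) = -42*11/(-8)/55 = -42*11*(-1/8)/55 = -42*(-11)/(55*8) = -14/55*(-33/8) = 21/20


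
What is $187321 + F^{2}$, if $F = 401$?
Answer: $348122$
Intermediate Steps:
$187321 + F^{2} = 187321 + 401^{2} = 187321 + 160801 = 348122$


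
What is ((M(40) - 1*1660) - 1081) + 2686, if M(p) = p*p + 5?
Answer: 1550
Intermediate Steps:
M(p) = 5 + p² (M(p) = p² + 5 = 5 + p²)
((M(40) - 1*1660) - 1081) + 2686 = (((5 + 40²) - 1*1660) - 1081) + 2686 = (((5 + 1600) - 1660) - 1081) + 2686 = ((1605 - 1660) - 1081) + 2686 = (-55 - 1081) + 2686 = -1136 + 2686 = 1550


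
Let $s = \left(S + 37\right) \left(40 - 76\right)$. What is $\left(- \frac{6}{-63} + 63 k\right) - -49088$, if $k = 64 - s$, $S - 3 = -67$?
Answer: $- \frac{170434}{21} \approx -8115.9$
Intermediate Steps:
$S = -64$ ($S = 3 - 67 = -64$)
$s = 972$ ($s = \left(-64 + 37\right) \left(40 - 76\right) = \left(-27\right) \left(-36\right) = 972$)
$k = -908$ ($k = 64 - 972 = -908$)
$\left(- \frac{6}{-63} + 63 k\right) - -49088 = \left(- \frac{6}{-63} + 63 \left(-908\right)\right) - -49088 = \left(\left(-6\right) \left(- \frac{1}{63}\right) - 57204\right) + 49088 = \left(\frac{2}{21} - 57204\right) + 49088 = - \frac{1201282}{21} + 49088 = - \frac{170434}{21}$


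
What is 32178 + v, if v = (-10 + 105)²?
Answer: 41203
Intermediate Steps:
v = 9025 (v = 95² = 9025)
32178 + v = 32178 + 9025 = 41203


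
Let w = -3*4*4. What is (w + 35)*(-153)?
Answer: 1989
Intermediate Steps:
w = -48 (w = -12*4 = -48)
(w + 35)*(-153) = (-48 + 35)*(-153) = -13*(-153) = 1989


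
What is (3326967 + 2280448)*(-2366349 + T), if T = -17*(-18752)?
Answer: -11481546694475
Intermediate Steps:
T = 318784
(3326967 + 2280448)*(-2366349 + T) = (3326967 + 2280448)*(-2366349 + 318784) = 5607415*(-2047565) = -11481546694475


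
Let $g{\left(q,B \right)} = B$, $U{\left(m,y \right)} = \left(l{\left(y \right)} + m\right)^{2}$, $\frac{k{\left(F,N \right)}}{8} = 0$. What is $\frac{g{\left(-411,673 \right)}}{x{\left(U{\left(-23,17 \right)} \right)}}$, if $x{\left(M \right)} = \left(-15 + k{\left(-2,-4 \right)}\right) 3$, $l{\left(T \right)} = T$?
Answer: $- \frac{673}{45} \approx -14.956$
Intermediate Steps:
$k{\left(F,N \right)} = 0$ ($k{\left(F,N \right)} = 8 \cdot 0 = 0$)
$U{\left(m,y \right)} = \left(m + y\right)^{2}$ ($U{\left(m,y \right)} = \left(y + m\right)^{2} = \left(m + y\right)^{2}$)
$x{\left(M \right)} = -45$ ($x{\left(M \right)} = \left(-15 + 0\right) 3 = \left(-15\right) 3 = -45$)
$\frac{g{\left(-411,673 \right)}}{x{\left(U{\left(-23,17 \right)} \right)}} = \frac{673}{-45} = 673 \left(- \frac{1}{45}\right) = - \frac{673}{45}$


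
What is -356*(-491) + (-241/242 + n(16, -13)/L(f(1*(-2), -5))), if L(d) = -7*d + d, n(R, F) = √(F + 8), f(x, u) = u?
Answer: 42300391/242 + I*√5/30 ≈ 1.748e+5 + 0.074536*I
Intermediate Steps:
n(R, F) = √(8 + F)
L(d) = -6*d
-356*(-491) + (-241/242 + n(16, -13)/L(f(1*(-2), -5))) = -356*(-491) + (-241/242 + √(8 - 13)/((-6*(-5)))) = 174796 + (-241*1/242 + √(-5)/30) = 174796 + (-241/242 + (I*√5)*(1/30)) = 174796 + (-241/242 + I*√5/30) = 42300391/242 + I*√5/30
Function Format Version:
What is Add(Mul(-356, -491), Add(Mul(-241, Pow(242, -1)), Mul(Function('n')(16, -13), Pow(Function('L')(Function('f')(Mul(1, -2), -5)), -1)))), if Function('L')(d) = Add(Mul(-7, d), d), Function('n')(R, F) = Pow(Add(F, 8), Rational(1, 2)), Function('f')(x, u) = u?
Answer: Add(Rational(42300391, 242), Mul(Rational(1, 30), I, Pow(5, Rational(1, 2)))) ≈ Add(1.7480e+5, Mul(0.074536, I))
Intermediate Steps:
Function('n')(R, F) = Pow(Add(8, F), Rational(1, 2))
Function('L')(d) = Mul(-6, d)
Add(Mul(-356, -491), Add(Mul(-241, Pow(242, -1)), Mul(Function('n')(16, -13), Pow(Function('L')(Function('f')(Mul(1, -2), -5)), -1)))) = Add(Mul(-356, -491), Add(Mul(-241, Pow(242, -1)), Mul(Pow(Add(8, -13), Rational(1, 2)), Pow(Mul(-6, -5), -1)))) = Add(174796, Add(Mul(-241, Rational(1, 242)), Mul(Pow(-5, Rational(1, 2)), Pow(30, -1)))) = Add(174796, Add(Rational(-241, 242), Mul(Mul(I, Pow(5, Rational(1, 2))), Rational(1, 30)))) = Add(174796, Add(Rational(-241, 242), Mul(Rational(1, 30), I, Pow(5, Rational(1, 2))))) = Add(Rational(42300391, 242), Mul(Rational(1, 30), I, Pow(5, Rational(1, 2))))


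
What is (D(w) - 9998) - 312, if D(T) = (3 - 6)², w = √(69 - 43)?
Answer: -10301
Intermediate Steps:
w = √26 ≈ 5.0990
D(T) = 9 (D(T) = (-3)² = 9)
(D(w) - 9998) - 312 = (9 - 9998) - 312 = -9989 - 312 = -10301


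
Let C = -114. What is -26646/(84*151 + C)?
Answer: -4441/2095 ≈ -2.1198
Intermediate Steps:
-26646/(84*151 + C) = -26646/(84*151 - 114) = -26646/(12684 - 114) = -26646/12570 = -26646*1/12570 = -4441/2095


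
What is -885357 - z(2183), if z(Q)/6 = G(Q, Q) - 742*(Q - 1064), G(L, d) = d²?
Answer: -24496503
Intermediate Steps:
z(Q) = 4736928 - 4452*Q + 6*Q² (z(Q) = 6*(Q² - 742*(Q - 1064)) = 6*(Q² - 742*(-1064 + Q)) = 6*(Q² + (789488 - 742*Q)) = 6*(789488 + Q² - 742*Q) = 4736928 - 4452*Q + 6*Q²)
-885357 - z(2183) = -885357 - (4736928 - 4452*2183 + 6*2183²) = -885357 - (4736928 - 9718716 + 6*4765489) = -885357 - (4736928 - 9718716 + 28592934) = -885357 - 1*23611146 = -885357 - 23611146 = -24496503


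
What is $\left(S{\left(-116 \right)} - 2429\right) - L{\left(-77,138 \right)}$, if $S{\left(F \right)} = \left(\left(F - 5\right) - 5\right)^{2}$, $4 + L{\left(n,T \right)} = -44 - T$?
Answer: $13633$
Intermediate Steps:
$L{\left(n,T \right)} = -48 - T$ ($L{\left(n,T \right)} = -4 - \left(44 + T\right) = -48 - T$)
$S{\left(F \right)} = \left(-10 + F\right)^{2}$ ($S{\left(F \right)} = \left(\left(F - 5\right) - 5\right)^{2} = \left(\left(-5 + F\right) - 5\right)^{2} = \left(-10 + F\right)^{2}$)
$\left(S{\left(-116 \right)} - 2429\right) - L{\left(-77,138 \right)} = \left(\left(-10 - 116\right)^{2} - 2429\right) - \left(-48 - 138\right) = \left(\left(-126\right)^{2} - 2429\right) - \left(-48 - 138\right) = \left(15876 - 2429\right) - -186 = 13447 + 186 = 13633$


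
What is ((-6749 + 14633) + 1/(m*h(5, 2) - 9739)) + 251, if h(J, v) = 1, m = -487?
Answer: 83188509/10226 ≈ 8135.0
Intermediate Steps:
((-6749 + 14633) + 1/(m*h(5, 2) - 9739)) + 251 = ((-6749 + 14633) + 1/(-487*1 - 9739)) + 251 = (7884 + 1/(-487 - 9739)) + 251 = (7884 + 1/(-10226)) + 251 = (7884 - 1/10226) + 251 = 80621783/10226 + 251 = 83188509/10226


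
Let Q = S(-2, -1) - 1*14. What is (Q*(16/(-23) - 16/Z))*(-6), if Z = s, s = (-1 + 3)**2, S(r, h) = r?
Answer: -10368/23 ≈ -450.78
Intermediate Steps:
s = 4 (s = 2**2 = 4)
Z = 4
Q = -16 (Q = -2 - 1*14 = -2 - 14 = -16)
(Q*(16/(-23) - 16/Z))*(-6) = -16*(16/(-23) - 16/4)*(-6) = -16*(16*(-1/23) - 16*1/4)*(-6) = -16*(-16/23 - 4)*(-6) = -16*(-108/23)*(-6) = (1728/23)*(-6) = -10368/23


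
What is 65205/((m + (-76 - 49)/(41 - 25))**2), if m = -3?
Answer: 16692480/29929 ≈ 557.74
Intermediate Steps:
65205/((m + (-76 - 49)/(41 - 25))**2) = 65205/((-3 + (-76 - 49)/(41 - 25))**2) = 65205/((-3 - 125/16)**2) = 65205/((-173/16)**2) = 65205/(29929/256) = 65205*(256/29929) = 16692480/29929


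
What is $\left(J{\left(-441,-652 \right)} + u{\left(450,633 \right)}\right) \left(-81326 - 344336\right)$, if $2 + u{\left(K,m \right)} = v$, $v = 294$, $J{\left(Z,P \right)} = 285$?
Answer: $-245606974$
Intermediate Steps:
$u{\left(K,m \right)} = 292$ ($u{\left(K,m \right)} = -2 + 294 = 292$)
$\left(J{\left(-441,-652 \right)} + u{\left(450,633 \right)}\right) \left(-81326 - 344336\right) = \left(285 + 292\right) \left(-81326 - 344336\right) = 577 \left(-425662\right) = -245606974$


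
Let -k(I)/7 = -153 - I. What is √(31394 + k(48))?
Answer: √32801 ≈ 181.11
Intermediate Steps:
k(I) = 1071 + 7*I (k(I) = -7*(-153 - I) = 1071 + 7*I)
√(31394 + k(48)) = √(31394 + (1071 + 7*48)) = √(31394 + (1071 + 336)) = √(31394 + 1407) = √32801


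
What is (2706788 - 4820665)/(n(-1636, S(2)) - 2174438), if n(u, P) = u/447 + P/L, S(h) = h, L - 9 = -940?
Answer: 879704710689/904909118776 ≈ 0.97215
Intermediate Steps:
L = -931 (L = 9 - 940 = -931)
n(u, P) = -P/931 + u/447 (n(u, P) = u/447 + P/(-931) = u*(1/447) + P*(-1/931) = u/447 - P/931 = -P/931 + u/447)
(2706788 - 4820665)/(n(-1636, S(2)) - 2174438) = (2706788 - 4820665)/((-1/931*2 + (1/447)*(-1636)) - 2174438) = -2113877/((-2/931 - 1636/447) - 2174438) = -2113877/(-1524010/416157 - 2174438) = -2113877/(-904909118776/416157) = -2113877*(-416157/904909118776) = 879704710689/904909118776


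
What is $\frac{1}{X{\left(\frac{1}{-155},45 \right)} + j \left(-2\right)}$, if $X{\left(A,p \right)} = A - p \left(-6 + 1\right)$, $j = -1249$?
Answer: $\frac{155}{422064} \approx 0.00036724$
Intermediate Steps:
$X{\left(A,p \right)} = A + 5 p$ ($X{\left(A,p \right)} = A - p \left(-5\right) = A - - 5 p = A + 5 p$)
$\frac{1}{X{\left(\frac{1}{-155},45 \right)} + j \left(-2\right)} = \frac{1}{\left(\frac{1}{-155} + 5 \cdot 45\right) - -2498} = \frac{1}{\left(- \frac{1}{155} + 225\right) + 2498} = \frac{1}{\frac{34874}{155} + 2498} = \frac{1}{\frac{422064}{155}} = \frac{155}{422064}$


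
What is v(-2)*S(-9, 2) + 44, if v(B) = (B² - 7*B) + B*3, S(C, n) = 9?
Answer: 152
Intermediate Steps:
v(B) = B² - 4*B (v(B) = (B² - 7*B) + 3*B = B² - 4*B)
v(-2)*S(-9, 2) + 44 = -2*(-4 - 2)*9 + 44 = -2*(-6)*9 + 44 = 12*9 + 44 = 108 + 44 = 152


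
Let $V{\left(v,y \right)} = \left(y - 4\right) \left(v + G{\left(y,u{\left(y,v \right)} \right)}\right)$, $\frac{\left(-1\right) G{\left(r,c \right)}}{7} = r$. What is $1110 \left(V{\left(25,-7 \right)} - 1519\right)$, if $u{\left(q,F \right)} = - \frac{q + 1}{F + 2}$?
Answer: $-2589630$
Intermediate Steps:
$u{\left(q,F \right)} = - \frac{1 + q}{2 + F}$
$G{\left(r,c \right)} = - 7 r$
$V{\left(v,y \right)} = \left(-4 + y\right) \left(v - 7 y\right)$ ($V{\left(v,y \right)} = \left(y - 4\right) \left(v - 7 y\right) = \left(-4 + y\right) \left(v - 7 y\right)$)
$1110 \left(V{\left(25,-7 \right)} - 1519\right) = 1110 \left(\left(- 7 \left(-7\right)^{2} - 100 + 28 \left(-7\right) + 25 \left(-7\right)\right) - 1519\right) = 1110 \left(\left(\left(-7\right) 49 - 100 - 196 - 175\right) - 1519\right) = 1110 \left(\left(-343 - 100 - 196 - 175\right) - 1519\right) = 1110 \left(-814 - 1519\right) = 1110 \left(-2333\right) = -2589630$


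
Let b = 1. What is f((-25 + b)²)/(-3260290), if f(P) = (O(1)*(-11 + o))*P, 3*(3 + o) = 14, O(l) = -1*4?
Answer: -10752/1630145 ≈ -0.0065957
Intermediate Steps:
O(l) = -4
o = 5/3 (o = -3 + (⅓)*14 = -3 + 14/3 = 5/3 ≈ 1.6667)
f(P) = 112*P/3 (f(P) = (-4*(-11 + 5/3))*P = (-4*(-28/3))*P = 112*P/3)
f((-25 + b)²)/(-3260290) = (112*(-25 + 1)²/3)/(-3260290) = ((112/3)*(-24)²)*(-1/3260290) = ((112/3)*576)*(-1/3260290) = 21504*(-1/3260290) = -10752/1630145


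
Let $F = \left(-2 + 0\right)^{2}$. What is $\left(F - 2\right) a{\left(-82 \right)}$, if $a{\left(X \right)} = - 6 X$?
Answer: $984$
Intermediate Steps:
$F = 4$ ($F = \left(-2\right)^{2} = 4$)
$\left(F - 2\right) a{\left(-82 \right)} = \left(4 - 2\right) \left(\left(-6\right) \left(-82\right)\right) = \left(4 - 2\right) 492 = 2 \cdot 492 = 984$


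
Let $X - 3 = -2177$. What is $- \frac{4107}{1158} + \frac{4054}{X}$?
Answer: $- \frac{2270525}{419582} \approx -5.4114$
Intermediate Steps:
$X = -2174$ ($X = 3 - 2177 = -2174$)
$- \frac{4107}{1158} + \frac{4054}{X} = - \frac{4107}{1158} + \frac{4054}{-2174} = \left(-4107\right) \frac{1}{1158} + 4054 \left(- \frac{1}{2174}\right) = - \frac{1369}{386} - \frac{2027}{1087} = - \frac{2270525}{419582}$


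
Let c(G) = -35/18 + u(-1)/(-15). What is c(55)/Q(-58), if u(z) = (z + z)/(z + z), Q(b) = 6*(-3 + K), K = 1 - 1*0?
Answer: 181/1080 ≈ 0.16759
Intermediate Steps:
K = 1 (K = 1 + 0 = 1)
Q(b) = -12 (Q(b) = 6*(-3 + 1) = 6*(-2) = -12)
u(z) = 1 (u(z) = (2*z)/((2*z)) = (2*z)*(1/(2*z)) = 1)
c(G) = -181/90 (c(G) = -35/18 + 1/(-15) = -35*1/18 + 1*(-1/15) = -35/18 - 1/15 = -181/90)
c(55)/Q(-58) = -181/90/(-12) = -181/90*(-1/12) = 181/1080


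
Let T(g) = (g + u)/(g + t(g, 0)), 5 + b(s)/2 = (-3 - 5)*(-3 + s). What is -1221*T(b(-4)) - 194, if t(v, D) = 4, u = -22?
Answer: -59122/53 ≈ -1115.5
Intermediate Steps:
b(s) = 38 - 16*s (b(s) = -10 + 2*((-3 - 5)*(-3 + s)) = -10 + 2*(-8*(-3 + s)) = -10 + 2*(24 - 8*s) = -10 + (48 - 16*s) = 38 - 16*s)
T(g) = (-22 + g)/(4 + g) (T(g) = (g - 22)/(g + 4) = (-22 + g)/(4 + g))
-1221*T(b(-4)) - 194 = -1221*(-22 + (38 - 16*(-4)))/(4 + (38 - 16*(-4))) - 194 = -1221*(-22 + (38 + 64))/(4 + (38 + 64)) - 194 = -1221*(-22 + 102)/(4 + 102) - 194 = -1221*80/106 - 194 = -1221*40/53 - 194 = -48840/53 - 194 = -59122/53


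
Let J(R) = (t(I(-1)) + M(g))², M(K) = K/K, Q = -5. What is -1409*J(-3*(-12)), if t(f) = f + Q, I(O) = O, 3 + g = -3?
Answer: -35225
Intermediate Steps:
g = -6 (g = -3 - 3 = -6)
t(f) = -5 + f (t(f) = f - 5 = -5 + f)
M(K) = 1
J(R) = 25 (J(R) = ((-5 - 1) + 1)² = (-6 + 1)² = (-5)² = 25)
-1409*J(-3*(-12)) = -1409*25 = -35225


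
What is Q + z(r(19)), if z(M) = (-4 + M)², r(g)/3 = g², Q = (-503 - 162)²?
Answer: 1606466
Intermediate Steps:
Q = 442225 (Q = (-665)² = 442225)
r(g) = 3*g²
Q + z(r(19)) = 442225 + (-4 + 3*19²)² = 442225 + (-4 + 3*361)² = 442225 + (-4 + 1083)² = 442225 + 1079² = 442225 + 1164241 = 1606466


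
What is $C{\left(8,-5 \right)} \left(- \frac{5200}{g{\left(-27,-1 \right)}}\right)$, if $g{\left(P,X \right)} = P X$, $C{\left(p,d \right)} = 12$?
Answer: $- \frac{20800}{9} \approx -2311.1$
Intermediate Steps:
$C{\left(8,-5 \right)} \left(- \frac{5200}{g{\left(-27,-1 \right)}}\right) = 12 \left(- \frac{5200}{\left(-27\right) \left(-1\right)}\right) = 12 \left(- \frac{5200}{27}\right) = - \frac{20800}{9}$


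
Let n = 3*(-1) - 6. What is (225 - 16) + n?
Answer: 200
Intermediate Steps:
n = -9 (n = -3 - 6 = -9)
(225 - 16) + n = (225 - 16) - 9 = 209 - 9 = 200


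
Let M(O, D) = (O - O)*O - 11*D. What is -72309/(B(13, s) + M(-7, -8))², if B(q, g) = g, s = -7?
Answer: -24103/2187 ≈ -11.021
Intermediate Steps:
M(O, D) = -11*D (M(O, D) = 0*O - 11*D = 0 - 11*D = -11*D)
-72309/(B(13, s) + M(-7, -8))² = -72309/(-7 - 11*(-8))² = -72309/(-7 + 88)² = -72309/(81²) = -72309/6561 = -72309*1/6561 = -24103/2187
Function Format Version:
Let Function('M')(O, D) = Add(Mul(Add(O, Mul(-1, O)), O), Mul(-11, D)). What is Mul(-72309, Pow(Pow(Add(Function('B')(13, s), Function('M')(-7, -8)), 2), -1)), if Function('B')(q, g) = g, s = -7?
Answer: Rational(-24103, 2187) ≈ -11.021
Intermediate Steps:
Function('M')(O, D) = Mul(-11, D) (Function('M')(O, D) = Add(Mul(0, O), Mul(-11, D)) = Add(0, Mul(-11, D)) = Mul(-11, D))
Mul(-72309, Pow(Pow(Add(Function('B')(13, s), Function('M')(-7, -8)), 2), -1)) = Mul(-72309, Pow(Pow(Add(-7, Mul(-11, -8)), 2), -1)) = Mul(-72309, Pow(Pow(Add(-7, 88), 2), -1)) = Mul(-72309, Pow(Pow(81, 2), -1)) = Mul(-72309, Pow(6561, -1)) = Mul(-72309, Rational(1, 6561)) = Rational(-24103, 2187)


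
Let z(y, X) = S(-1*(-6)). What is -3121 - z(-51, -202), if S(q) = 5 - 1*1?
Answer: -3125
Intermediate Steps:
S(q) = 4 (S(q) = 5 - 1 = 4)
z(y, X) = 4
-3121 - z(-51, -202) = -3121 - 1*4 = -3121 - 4 = -3125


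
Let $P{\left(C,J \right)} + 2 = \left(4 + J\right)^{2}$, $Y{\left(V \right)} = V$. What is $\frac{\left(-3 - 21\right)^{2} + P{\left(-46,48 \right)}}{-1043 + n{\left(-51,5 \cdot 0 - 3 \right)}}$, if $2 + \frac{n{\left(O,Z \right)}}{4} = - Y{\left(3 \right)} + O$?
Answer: $- \frac{3278}{1267} \approx -2.5872$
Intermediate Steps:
$P{\left(C,J \right)} = -2 + \left(4 + J\right)^{2}$
$n{\left(O,Z \right)} = -20 + 4 O$ ($n{\left(O,Z \right)} = -8 + 4 \left(\left(-1\right) 3 + O\right) = -8 + 4 \left(-3 + O\right) = -8 + \left(-12 + 4 O\right) = -20 + 4 O$)
$\frac{\left(-3 - 21\right)^{2} + P{\left(-46,48 \right)}}{-1043 + n{\left(-51,5 \cdot 0 - 3 \right)}} = \frac{\left(-3 - 21\right)^{2} - \left(2 - \left(4 + 48\right)^{2}\right)}{-1043 + \left(-20 + 4 \left(-51\right)\right)} = \frac{\left(-24\right)^{2} - \left(2 - 52^{2}\right)}{-1043 - 224} = \frac{576 + \left(-2 + 2704\right)}{-1043 - 224} = \frac{576 + 2702}{-1267} = 3278 \left(- \frac{1}{1267}\right) = - \frac{3278}{1267}$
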